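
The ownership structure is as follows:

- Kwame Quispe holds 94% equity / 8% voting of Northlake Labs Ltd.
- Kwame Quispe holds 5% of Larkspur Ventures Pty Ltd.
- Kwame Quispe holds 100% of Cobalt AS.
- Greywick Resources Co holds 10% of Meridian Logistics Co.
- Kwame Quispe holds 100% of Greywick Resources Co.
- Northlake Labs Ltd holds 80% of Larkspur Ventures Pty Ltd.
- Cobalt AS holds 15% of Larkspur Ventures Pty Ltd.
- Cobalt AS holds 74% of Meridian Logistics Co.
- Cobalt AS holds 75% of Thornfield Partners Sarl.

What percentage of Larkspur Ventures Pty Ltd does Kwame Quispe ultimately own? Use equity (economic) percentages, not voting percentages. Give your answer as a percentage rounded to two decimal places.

95.20%

Kwame reaches Larkspur along 3 paths.
Via Cobalt: 100% × 15% = 15%.
Via Northlake: 94% × 80% = 75.2%.
Direct stake: 5% = 5%.
Total: 15% + 75.2% + 5% = 95.2%.
Rounded: 95.20%.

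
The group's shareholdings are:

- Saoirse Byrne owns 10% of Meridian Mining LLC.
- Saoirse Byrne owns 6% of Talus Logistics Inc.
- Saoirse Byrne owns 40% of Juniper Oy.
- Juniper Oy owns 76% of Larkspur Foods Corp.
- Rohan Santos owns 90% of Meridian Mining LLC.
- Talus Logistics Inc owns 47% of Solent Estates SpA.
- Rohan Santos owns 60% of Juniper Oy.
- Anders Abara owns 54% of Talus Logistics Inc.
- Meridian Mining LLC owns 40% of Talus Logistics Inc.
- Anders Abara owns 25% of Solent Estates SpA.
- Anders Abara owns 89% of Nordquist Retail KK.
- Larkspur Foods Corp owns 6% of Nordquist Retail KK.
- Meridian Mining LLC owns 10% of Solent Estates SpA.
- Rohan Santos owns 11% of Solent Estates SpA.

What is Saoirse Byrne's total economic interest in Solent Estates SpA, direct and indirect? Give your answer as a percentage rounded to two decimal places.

5.70%

Saoirse reaches Solent along 3 paths.
Via Meridian: 10% × 10% = 1%.
Via Meridian → Talus: 10% × 40% × 47% = 1.88%.
Via Talus: 6% × 47% = 2.82%.
Total: 1% + 1.88% + 2.82% = 5.7%.
Rounded: 5.70%.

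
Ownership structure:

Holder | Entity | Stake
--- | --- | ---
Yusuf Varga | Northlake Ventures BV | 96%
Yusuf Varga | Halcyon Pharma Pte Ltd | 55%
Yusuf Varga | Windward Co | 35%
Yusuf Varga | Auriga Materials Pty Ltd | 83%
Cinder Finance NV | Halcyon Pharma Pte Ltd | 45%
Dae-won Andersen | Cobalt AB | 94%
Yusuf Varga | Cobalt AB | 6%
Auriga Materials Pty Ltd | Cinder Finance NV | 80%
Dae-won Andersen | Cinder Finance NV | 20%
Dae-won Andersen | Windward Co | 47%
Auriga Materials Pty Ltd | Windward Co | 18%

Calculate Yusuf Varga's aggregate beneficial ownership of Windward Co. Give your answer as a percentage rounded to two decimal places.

49.94%

Yusuf reaches Windward along 2 paths.
Direct stake: 35% = 35%.
Via Auriga: 83% × 18% = 14.94%.
Total: 35% + 14.94% = 49.94%.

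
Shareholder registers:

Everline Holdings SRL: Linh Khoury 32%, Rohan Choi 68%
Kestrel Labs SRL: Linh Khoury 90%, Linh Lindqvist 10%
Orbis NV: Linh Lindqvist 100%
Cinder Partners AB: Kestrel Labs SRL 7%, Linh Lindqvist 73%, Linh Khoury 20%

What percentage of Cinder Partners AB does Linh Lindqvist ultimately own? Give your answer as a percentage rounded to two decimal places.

73.70%

Linh Lindqvist reaches Cinder along 2 paths.
Via Kestrel: 10% × 7% = 0.7%.
Direct stake: 73% = 73%.
Total: 0.7% + 73% = 73.7%.
Rounded: 73.70%.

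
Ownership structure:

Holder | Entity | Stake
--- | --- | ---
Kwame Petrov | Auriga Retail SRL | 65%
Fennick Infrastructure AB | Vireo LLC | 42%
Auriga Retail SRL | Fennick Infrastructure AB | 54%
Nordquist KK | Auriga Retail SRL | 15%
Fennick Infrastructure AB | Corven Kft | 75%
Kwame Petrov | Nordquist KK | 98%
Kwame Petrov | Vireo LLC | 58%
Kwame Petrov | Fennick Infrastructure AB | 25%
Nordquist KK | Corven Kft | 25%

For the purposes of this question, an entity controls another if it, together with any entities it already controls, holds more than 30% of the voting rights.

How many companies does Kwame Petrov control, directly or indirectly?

Kwame holds 98% of Nordquist, so Kwame controls Nordquist.
Nordquist and Kwame together hold 15% + 65% = 80% of Auriga, so Kwame controls Auriga.
Kwame and Auriga together hold 25% + 54% = 79% of Fennick, so Kwame controls Fennick.
Fennick and Kwame together hold 42% + 58% = 100% of Vireo, so Kwame controls Vireo.
Fennick and Nordquist together hold 75% + 25% = 100% of Corven, so Kwame controls Corven.
Kwame controls 5 companies.

5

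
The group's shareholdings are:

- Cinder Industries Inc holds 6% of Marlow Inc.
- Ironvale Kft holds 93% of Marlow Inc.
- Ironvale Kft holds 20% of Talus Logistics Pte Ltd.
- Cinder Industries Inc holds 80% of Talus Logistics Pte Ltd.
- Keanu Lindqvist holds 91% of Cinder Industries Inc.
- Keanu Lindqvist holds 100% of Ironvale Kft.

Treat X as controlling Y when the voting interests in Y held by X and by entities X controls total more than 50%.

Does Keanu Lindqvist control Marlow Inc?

Yes

Keanu holds 91% of Cinder, so Keanu controls Cinder.
Keanu holds 100% of Ironvale, so Keanu controls Ironvale.
Ironvale and Cinder together hold 93% + 6% = 99% of Marlow, so Keanu controls Marlow.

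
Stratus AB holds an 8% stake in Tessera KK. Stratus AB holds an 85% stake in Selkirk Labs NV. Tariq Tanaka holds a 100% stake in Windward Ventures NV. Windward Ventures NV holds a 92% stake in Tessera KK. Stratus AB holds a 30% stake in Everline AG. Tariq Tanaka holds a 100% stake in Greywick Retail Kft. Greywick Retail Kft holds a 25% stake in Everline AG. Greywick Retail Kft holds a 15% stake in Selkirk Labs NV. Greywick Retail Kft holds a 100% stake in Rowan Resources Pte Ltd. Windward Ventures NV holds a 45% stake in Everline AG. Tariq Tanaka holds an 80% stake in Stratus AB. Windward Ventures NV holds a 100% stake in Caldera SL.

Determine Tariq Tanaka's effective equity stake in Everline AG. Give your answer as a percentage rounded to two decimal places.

94.00%

Tariq reaches Everline along 3 paths.
Via Stratus: 80% × 30% = 24%.
Via Greywick: 100% × 25% = 25%.
Via Windward: 100% × 45% = 45%.
Total: 24% + 25% + 45% = 94%.
Rounded: 94.00%.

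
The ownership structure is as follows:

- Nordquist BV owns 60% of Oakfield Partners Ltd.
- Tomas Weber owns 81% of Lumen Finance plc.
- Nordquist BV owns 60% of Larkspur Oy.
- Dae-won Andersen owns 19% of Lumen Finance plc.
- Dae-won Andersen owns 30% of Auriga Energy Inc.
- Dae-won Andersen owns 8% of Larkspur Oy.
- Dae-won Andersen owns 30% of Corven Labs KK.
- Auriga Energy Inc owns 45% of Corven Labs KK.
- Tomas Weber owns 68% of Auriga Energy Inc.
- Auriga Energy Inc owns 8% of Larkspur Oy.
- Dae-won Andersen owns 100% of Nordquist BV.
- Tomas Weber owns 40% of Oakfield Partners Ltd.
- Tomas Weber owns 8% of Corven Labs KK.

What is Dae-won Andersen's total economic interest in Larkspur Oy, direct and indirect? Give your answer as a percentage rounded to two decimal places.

70.40%

Dae-won reaches Larkspur along 3 paths.
Via Nordquist: 100% × 60% = 60%.
Direct stake: 8% = 8%.
Via Auriga: 30% × 8% = 2.4%.
Total: 60% + 8% + 2.4% = 70.4%.
Rounded: 70.40%.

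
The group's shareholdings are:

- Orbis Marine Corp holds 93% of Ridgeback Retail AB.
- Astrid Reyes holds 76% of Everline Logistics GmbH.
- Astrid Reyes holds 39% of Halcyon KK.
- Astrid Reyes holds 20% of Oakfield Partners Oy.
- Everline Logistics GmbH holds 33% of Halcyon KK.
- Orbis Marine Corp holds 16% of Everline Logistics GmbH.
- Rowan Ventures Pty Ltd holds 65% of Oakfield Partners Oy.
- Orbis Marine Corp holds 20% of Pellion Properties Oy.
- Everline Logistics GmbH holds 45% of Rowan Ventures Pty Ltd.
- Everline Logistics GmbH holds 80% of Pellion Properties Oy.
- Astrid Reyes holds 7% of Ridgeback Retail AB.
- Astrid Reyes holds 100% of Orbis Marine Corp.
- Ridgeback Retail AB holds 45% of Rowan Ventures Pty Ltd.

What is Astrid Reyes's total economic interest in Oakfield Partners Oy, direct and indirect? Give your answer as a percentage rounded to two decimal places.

Astrid reaches Oakfield along 5 paths.
Via Everline → Rowan: 76% × 45% × 65% = 22.23%.
Via Orbis → Everline → Rowan: 100% × 16% × 45% × 65% = 4.68%.
Via Orbis → Ridgeback → Rowan: 100% × 93% × 45% × 65% = 27.2025%.
Via Ridgeback → Rowan: 7% × 45% × 65% = 2.0475%.
Direct stake: 20% = 20%.
Total: 22.23% + 4.68% + 27.2025% + 2.0475% + 20% = 76.16%.

76.16%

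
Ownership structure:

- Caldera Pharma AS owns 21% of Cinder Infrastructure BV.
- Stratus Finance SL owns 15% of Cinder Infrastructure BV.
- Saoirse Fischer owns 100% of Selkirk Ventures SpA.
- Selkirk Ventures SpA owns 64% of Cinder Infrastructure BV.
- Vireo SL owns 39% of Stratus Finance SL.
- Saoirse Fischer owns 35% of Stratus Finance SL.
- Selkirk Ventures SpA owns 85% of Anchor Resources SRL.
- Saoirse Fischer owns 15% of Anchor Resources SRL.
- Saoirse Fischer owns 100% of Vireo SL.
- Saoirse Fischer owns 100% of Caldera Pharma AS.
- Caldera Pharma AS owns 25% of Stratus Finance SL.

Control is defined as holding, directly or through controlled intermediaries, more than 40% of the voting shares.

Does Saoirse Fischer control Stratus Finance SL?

Saoirse holds 100% of Vireo, so Saoirse controls Vireo.
Saoirse holds 100% of Caldera, so Saoirse controls Caldera.
Saoirse and Caldera and Vireo together hold 35% + 25% + 39% = 99% of Stratus, so Saoirse controls Stratus.

Yes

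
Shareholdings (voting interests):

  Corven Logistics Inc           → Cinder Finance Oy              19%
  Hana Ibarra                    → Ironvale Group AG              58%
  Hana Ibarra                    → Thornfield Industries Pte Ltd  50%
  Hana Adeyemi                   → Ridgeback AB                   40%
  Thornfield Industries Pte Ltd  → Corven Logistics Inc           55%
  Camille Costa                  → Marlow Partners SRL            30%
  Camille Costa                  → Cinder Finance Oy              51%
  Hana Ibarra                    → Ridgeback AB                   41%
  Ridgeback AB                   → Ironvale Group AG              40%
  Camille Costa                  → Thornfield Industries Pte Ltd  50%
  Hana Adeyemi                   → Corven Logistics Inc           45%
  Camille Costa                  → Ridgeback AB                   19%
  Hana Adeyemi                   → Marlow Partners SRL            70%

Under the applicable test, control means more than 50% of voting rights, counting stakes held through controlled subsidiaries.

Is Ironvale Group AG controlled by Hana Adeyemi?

Hana Adeyemi holds 70% of Marlow, so Hana Adeyemi controls Marlow.
Neither Hana Adeyemi nor any entity Hana Adeyemi controls holds any voting interest in Ironvale.
So Hana Adeyemi does not control Ironvale.

No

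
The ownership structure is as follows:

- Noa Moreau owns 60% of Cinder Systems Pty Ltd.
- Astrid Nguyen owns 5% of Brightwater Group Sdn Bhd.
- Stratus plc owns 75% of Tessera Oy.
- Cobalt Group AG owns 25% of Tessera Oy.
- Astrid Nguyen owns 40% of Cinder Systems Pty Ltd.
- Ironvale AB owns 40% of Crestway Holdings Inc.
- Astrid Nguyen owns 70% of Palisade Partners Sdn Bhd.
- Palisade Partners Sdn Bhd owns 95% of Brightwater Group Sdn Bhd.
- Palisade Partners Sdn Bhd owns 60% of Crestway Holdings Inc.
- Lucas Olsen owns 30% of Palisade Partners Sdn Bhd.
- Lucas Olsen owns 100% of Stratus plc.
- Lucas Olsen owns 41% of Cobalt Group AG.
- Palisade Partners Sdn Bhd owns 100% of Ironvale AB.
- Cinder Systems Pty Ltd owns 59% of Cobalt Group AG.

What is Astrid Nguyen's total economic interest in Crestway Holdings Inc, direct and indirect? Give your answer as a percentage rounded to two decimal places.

Astrid reaches Crestway along 2 paths.
Via Palisade → Ironvale: 70% × 100% × 40% = 28%.
Via Palisade: 70% × 60% = 42%.
Total: 28% + 42% = 70%.
Rounded: 70.00%.

70.00%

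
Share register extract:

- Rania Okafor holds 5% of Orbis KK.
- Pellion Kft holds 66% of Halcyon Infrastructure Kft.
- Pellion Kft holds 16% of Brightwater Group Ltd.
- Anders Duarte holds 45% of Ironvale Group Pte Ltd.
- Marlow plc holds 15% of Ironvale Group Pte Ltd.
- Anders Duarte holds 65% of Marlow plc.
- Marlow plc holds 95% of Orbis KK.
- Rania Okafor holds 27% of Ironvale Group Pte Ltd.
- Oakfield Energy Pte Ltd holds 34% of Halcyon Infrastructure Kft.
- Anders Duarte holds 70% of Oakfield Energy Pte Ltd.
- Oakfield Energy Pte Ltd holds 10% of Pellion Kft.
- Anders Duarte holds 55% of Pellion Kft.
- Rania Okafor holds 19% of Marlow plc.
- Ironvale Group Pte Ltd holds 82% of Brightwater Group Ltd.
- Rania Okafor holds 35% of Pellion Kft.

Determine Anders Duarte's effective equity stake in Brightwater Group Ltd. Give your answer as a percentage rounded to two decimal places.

54.82%

Anders reaches Brightwater along 4 paths.
Via Pellion: 55% × 16% = 8.8%.
Via Oakfield → Pellion: 70% × 10% × 16% = 1.12%.
Via Ironvale: 45% × 82% = 36.9%.
Via Marlow → Ironvale: 65% × 15% × 82% = 7.995%.
Total: 8.8% + 1.12% + 36.9% + 7.995% = 54.815%.
Rounded: 54.82%.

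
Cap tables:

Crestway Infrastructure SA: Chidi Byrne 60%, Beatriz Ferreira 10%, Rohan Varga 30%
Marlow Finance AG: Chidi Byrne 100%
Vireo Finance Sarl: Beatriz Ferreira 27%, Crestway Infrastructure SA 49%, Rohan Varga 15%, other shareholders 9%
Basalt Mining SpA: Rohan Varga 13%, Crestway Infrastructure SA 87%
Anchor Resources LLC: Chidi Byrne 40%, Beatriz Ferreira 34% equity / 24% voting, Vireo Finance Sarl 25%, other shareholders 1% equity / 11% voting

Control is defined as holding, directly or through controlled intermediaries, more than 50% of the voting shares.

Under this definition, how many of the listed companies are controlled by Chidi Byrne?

Chidi holds 60% of Crestway, so Chidi controls Crestway.
Chidi holds 100% of Marlow, so Chidi controls Marlow.
Crestway holds 87% of Basalt, so Chidi controls Basalt.
No other company's threshold is met.
Chidi controls 3 companies.

3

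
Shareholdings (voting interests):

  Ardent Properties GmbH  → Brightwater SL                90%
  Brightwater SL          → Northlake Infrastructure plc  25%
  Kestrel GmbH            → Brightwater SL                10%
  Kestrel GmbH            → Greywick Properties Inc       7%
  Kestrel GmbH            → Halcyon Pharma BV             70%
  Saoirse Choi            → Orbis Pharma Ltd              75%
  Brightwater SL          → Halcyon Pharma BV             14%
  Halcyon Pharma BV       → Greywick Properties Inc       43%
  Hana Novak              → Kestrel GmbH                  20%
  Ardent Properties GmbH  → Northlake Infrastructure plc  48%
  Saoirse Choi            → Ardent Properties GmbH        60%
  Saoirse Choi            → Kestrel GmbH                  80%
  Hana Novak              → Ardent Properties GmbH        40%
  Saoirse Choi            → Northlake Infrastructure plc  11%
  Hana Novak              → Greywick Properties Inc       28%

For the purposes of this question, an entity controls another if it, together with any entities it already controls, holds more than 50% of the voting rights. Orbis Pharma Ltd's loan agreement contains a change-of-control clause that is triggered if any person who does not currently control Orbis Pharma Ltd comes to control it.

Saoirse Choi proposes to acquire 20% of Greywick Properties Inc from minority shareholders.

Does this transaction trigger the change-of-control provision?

No

The purchase changes only Saoirse's holdings, so Saoirse is the only person who could newly come to control Orbis.
Saoirse holds 75% of Orbis, so Saoirse controls Orbis.
So Saoirse already controls Orbis before the transaction.
After the purchase, Saoirse holds 20% of Greywick directly.
Saoirse controlled Orbis already, so this is not a new person acquiring control; every other person's position is unchanged or reduced.
No new person acquires control, so the clause is not triggered.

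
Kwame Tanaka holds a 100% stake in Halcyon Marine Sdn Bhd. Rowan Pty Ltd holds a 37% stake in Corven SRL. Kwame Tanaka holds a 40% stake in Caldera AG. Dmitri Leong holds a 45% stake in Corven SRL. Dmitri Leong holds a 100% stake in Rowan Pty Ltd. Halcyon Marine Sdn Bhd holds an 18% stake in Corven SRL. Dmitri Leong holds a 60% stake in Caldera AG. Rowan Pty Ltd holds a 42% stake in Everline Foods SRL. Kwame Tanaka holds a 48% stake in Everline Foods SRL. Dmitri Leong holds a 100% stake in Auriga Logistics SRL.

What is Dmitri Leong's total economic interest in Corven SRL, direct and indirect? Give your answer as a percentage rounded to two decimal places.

Dmitri reaches Corven along 2 paths.
Direct stake: 45% = 45%.
Via Rowan: 100% × 37% = 37%.
Total: 45% + 37% = 82%.
Rounded: 82.00%.

82.00%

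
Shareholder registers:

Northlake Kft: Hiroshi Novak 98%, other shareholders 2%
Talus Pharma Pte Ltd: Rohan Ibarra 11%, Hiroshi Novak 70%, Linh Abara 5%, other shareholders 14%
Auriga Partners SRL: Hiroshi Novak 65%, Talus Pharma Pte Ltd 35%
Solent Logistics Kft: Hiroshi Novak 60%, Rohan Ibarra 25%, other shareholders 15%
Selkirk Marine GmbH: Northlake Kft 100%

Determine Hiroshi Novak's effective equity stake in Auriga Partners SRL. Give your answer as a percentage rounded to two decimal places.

89.50%

Hiroshi reaches Auriga along 2 paths.
Direct stake: 65% = 65%.
Via Talus: 70% × 35% = 24.5%.
Total: 65% + 24.5% = 89.5%.
Rounded: 89.50%.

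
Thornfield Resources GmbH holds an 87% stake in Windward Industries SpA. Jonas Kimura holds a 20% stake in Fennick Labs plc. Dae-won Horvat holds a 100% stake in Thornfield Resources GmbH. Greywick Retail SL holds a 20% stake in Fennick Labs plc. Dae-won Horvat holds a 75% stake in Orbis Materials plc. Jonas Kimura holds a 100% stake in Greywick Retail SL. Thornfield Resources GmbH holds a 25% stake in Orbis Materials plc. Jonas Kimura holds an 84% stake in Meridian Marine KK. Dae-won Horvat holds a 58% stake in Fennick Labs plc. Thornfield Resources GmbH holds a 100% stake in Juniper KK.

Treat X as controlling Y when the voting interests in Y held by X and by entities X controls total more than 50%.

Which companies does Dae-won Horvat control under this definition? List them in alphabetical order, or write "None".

Dae-won holds 58% of Fennick, so Dae-won controls Fennick.
Dae-won holds 100% of Thornfield, so Dae-won controls Thornfield.
Thornfield holds 100% of Juniper, so Dae-won controls Juniper.
Thornfield holds 87% of Windward, so Dae-won controls Windward.
Thornfield and Dae-won together hold 25% + 75% = 100% of Orbis, so Dae-won controls Orbis.
No other company's threshold is met.

Fennick Labs plc, Juniper KK, Orbis Materials plc, Thornfield Resources GmbH, Windward Industries SpA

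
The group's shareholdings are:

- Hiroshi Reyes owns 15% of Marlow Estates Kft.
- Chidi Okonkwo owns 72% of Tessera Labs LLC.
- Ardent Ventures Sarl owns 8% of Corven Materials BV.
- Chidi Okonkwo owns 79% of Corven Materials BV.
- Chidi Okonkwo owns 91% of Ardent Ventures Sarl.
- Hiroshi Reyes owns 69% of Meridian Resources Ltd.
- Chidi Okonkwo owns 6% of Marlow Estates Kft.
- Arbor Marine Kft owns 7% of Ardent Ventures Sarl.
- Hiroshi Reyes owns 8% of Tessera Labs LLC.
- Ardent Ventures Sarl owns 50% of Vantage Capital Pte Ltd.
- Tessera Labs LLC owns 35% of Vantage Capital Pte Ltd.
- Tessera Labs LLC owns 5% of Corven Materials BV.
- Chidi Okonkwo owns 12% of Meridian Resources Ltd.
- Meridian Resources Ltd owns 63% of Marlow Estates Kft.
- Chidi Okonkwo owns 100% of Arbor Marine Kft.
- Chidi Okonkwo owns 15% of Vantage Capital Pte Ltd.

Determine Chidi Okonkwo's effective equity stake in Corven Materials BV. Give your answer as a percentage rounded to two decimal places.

90.44%

Chidi reaches Corven along 4 paths.
Via Tessera: 72% × 5% = 3.6%.
Via Ardent: 91% × 8% = 7.28%.
Via Arbor → Ardent: 100% × 7% × 8% = 0.56%.
Direct stake: 79% = 79%.
Total: 3.6% + 7.28% + 0.56% + 79% = 90.44%.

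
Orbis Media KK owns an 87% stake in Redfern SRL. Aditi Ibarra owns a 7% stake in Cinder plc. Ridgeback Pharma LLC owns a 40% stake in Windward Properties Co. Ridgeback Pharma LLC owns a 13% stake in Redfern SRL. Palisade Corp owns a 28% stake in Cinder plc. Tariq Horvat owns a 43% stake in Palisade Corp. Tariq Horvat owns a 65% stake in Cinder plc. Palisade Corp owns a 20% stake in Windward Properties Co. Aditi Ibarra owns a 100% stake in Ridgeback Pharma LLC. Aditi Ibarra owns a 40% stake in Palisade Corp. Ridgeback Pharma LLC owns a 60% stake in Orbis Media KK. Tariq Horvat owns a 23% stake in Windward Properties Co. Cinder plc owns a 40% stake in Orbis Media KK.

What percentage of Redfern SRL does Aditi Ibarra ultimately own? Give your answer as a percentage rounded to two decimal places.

Aditi reaches Redfern along 4 paths.
Via Ridgeback → Orbis: 100% × 60% × 87% = 52.2%.
Via Cinder → Orbis: 7% × 40% × 87% = 2.436%.
Via Palisade → Cinder → Orbis: 40% × 28% × 40% × 87% = 3.8976%.
Via Ridgeback: 100% × 13% = 13%.
Total: 52.2% + 2.436% + 3.8976% + 13% = 71.5336%.
Rounded: 71.53%.

71.53%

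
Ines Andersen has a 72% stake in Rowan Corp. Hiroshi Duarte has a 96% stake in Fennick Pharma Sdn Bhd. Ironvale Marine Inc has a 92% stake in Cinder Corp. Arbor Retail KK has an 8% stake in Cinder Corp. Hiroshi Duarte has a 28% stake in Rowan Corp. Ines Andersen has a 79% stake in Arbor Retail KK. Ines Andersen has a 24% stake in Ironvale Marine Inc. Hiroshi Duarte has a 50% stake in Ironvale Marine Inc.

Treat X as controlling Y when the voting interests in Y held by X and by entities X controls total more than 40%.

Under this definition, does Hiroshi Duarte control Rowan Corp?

Hiroshi holds 50% of Ironvale, so Hiroshi controls Ironvale.
Ironvale holds 92% of Cinder, so Hiroshi controls Cinder.
Hiroshi holds 96% of Fennick, so Hiroshi controls Fennick.
In Rowan, Hiroshi's side holds only 28%, not > 40%.
So Hiroshi does not control Rowan.

No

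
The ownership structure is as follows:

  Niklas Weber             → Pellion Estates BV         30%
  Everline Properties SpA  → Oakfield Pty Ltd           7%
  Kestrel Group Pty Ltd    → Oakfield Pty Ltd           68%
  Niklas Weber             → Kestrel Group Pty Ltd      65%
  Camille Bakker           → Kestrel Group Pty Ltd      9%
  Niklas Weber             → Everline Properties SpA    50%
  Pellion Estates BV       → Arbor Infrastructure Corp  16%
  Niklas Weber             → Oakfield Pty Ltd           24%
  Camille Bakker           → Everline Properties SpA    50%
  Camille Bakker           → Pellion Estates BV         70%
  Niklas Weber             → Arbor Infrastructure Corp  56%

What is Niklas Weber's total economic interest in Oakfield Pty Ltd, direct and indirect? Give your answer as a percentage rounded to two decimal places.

Niklas reaches Oakfield along 3 paths.
Via Everline: 50% × 7% = 3.5%.
Via Kestrel: 65% × 68% = 44.2%.
Direct stake: 24% = 24%.
Total: 3.5% + 44.2% + 24% = 71.7%.
Rounded: 71.70%.

71.70%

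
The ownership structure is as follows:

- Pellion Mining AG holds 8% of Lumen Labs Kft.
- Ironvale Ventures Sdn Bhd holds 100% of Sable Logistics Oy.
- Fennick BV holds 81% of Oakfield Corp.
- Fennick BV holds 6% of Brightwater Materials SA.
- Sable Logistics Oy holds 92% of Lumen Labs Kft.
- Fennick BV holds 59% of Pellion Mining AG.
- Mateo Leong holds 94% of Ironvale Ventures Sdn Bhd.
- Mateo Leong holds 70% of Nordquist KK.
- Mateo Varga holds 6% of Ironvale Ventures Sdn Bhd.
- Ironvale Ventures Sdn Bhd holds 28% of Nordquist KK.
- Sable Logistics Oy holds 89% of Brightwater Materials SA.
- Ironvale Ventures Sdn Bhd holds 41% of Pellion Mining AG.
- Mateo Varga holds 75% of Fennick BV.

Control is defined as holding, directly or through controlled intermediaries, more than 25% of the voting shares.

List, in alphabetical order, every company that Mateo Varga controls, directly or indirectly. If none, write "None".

Mateo Varga holds 75% of Fennick, so Mateo Varga controls Fennick.
Fennick holds 59% of Pellion, so Mateo Varga controls Pellion.
Fennick holds 81% of Oakfield, so Mateo Varga controls Oakfield.
No other company's threshold is met.

Fennick BV, Oakfield Corp, Pellion Mining AG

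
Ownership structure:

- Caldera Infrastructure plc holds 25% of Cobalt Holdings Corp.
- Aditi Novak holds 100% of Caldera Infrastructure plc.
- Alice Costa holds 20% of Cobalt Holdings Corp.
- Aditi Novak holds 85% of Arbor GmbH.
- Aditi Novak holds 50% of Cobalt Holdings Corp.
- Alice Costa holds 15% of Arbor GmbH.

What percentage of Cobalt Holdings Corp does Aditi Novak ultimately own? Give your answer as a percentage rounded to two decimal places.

75.00%

Aditi reaches Cobalt along 2 paths.
Via Caldera: 100% × 25% = 25%.
Direct stake: 50% = 50%.
Total: 25% + 50% = 75%.
Rounded: 75.00%.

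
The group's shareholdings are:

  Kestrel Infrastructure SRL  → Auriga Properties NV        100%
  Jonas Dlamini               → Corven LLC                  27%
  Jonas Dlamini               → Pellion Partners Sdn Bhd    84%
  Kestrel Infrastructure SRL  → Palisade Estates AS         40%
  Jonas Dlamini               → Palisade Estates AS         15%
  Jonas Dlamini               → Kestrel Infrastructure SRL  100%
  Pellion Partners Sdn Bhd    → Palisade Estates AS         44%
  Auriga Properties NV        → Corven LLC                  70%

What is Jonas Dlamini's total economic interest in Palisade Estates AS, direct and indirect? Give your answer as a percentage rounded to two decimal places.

Jonas reaches Palisade along 3 paths.
Via Kestrel: 100% × 40% = 40%.
Direct stake: 15% = 15%.
Via Pellion: 84% × 44% = 36.96%.
Total: 40% + 15% + 36.96% = 91.96%.

91.96%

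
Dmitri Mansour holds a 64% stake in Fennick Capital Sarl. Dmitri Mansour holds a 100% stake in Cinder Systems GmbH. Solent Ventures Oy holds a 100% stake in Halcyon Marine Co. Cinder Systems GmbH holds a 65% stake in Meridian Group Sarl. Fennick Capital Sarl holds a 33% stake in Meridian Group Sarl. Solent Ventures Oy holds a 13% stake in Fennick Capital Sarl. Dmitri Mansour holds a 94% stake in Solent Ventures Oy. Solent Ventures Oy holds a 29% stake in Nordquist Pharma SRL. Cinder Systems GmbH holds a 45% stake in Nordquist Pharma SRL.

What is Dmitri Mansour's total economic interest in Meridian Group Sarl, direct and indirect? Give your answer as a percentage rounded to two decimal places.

Dmitri reaches Meridian along 3 paths.
Via Cinder: 100% × 65% = 65%.
Via Fennick: 64% × 33% = 21.12%.
Via Solent → Fennick: 94% × 13% × 33% = 4.0326%.
Total: 65% + 21.12% + 4.0326% = 90.1526%.
Rounded: 90.15%.

90.15%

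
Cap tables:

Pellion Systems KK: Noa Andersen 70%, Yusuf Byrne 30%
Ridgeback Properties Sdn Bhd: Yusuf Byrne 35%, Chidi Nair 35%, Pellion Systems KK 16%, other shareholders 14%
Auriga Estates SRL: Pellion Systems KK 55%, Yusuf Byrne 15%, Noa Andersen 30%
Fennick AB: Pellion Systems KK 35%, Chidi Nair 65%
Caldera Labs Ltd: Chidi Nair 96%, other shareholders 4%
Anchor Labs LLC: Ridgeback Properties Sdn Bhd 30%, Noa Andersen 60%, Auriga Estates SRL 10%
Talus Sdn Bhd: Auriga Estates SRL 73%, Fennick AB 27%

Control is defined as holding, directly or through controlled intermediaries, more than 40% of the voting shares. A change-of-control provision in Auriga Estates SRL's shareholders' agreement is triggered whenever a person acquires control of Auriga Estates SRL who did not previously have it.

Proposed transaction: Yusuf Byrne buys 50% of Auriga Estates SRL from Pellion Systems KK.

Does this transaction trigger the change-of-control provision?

The purchase adds only to Yusuf's holdings (Pellion's stake shrinks), so Yusuf is the only person who could newly come to control Auriga.
Yusuf's largest direct stake is 35% in Ridgeback, which does not meet the threshold, so Yusuf controls no company.
In Auriga, Yusuf's side holds only 15%, not > 40%.
So before the transaction, Yusuf does not control Auriga.
After the purchase, Yusuf's direct stake in Auriga rises to 15% + 50% = 65%, and Pellion's stake falls to 5%.
Yusuf holds 65% of Auriga, so Yusuf controls Auriga.
Yusuf did not control Auriga before and does after, so the clause is triggered.

Yes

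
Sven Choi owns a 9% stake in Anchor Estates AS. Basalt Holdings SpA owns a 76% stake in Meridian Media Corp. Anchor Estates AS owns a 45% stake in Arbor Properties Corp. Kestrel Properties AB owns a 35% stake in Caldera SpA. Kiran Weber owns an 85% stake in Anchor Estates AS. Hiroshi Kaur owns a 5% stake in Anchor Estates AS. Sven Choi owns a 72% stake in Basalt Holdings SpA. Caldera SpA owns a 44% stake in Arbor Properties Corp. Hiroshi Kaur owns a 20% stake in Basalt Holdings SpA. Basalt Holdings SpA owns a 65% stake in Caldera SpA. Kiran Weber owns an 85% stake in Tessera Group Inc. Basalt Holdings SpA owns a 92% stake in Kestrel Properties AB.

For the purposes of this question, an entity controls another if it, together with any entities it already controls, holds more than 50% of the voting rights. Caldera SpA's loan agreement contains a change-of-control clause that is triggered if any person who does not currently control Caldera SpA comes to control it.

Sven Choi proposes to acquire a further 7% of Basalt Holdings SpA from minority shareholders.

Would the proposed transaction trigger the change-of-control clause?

The purchase changes only Sven's holdings, so Sven is the only person who could newly come to control Caldera.
Sven holds 72% of Basalt, so Sven controls Basalt.
Basalt holds 92% of Kestrel, so Sven controls Kestrel.
Basalt and Kestrel together hold 65% + 35% = 100% of Caldera, so Sven controls Caldera.
So Sven already controls Caldera before the transaction.
After the purchase, Sven's direct stake in Basalt rises to 72% + 7% = 79%.
Sven controlled Caldera already, so this is not a new person acquiring control; every other person's position is unchanged or reduced.
No new person acquires control, so the clause is not triggered.

No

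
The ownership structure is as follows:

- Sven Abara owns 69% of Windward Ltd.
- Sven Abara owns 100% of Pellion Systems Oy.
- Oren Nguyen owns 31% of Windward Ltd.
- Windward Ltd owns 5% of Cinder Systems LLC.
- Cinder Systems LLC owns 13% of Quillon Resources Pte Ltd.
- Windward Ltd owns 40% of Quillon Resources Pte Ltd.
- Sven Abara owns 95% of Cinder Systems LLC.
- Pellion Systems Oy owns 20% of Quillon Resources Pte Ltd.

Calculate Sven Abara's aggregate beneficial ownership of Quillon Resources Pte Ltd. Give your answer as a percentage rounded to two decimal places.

60.40%

Sven reaches Quillon along 4 paths.
Via Windward: 69% × 40% = 27.6%.
Via Pellion: 100% × 20% = 20%.
Via Cinder: 95% × 13% = 12.35%.
Via Windward → Cinder: 69% × 5% × 13% = 0.4485%.
Total: 27.6% + 20% + 12.35% + 0.4485% = 60.3985%.
Rounded: 60.40%.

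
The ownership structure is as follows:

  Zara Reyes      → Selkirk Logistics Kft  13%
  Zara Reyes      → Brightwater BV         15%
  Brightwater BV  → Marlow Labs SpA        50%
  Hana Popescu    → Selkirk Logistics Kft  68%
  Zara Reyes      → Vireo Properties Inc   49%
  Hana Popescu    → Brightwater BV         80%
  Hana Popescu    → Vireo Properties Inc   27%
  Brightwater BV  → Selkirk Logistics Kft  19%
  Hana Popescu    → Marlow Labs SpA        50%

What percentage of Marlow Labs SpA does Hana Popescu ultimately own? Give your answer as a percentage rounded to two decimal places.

Hana reaches Marlow along 2 paths.
Via Brightwater: 80% × 50% = 40%.
Direct stake: 50% = 50%.
Total: 40% + 50% = 90%.
Rounded: 90.00%.

90.00%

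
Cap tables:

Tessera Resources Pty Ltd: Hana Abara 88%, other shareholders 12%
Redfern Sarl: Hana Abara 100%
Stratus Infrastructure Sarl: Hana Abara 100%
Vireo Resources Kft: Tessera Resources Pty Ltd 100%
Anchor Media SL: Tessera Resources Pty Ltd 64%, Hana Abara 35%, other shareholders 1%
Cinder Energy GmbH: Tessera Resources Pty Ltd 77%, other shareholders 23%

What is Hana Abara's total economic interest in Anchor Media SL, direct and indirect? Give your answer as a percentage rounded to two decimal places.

Hana reaches Anchor along 2 paths.
Via Tessera: 88% × 64% = 56.32%.
Direct stake: 35% = 35%.
Total: 56.32% + 35% = 91.32%.

91.32%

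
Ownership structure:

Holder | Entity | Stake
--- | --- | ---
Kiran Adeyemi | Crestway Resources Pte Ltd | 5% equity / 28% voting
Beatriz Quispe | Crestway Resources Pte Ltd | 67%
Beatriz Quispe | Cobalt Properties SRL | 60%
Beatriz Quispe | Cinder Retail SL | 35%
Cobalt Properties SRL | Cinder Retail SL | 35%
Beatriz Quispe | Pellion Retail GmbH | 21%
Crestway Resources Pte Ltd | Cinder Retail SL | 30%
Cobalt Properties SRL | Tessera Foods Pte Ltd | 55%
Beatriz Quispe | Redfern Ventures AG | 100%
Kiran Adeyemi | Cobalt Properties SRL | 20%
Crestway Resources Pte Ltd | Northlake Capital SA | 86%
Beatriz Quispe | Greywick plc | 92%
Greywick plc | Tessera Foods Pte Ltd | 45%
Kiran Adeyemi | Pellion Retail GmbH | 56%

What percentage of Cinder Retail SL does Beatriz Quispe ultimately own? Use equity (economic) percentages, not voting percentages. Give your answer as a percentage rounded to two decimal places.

76.10%

Beatriz reaches Cinder along 3 paths.
Via Cobalt: 60% × 35% = 21%.
Via Crestway: 67% × 30% = 20.1%.
Direct stake: 35% = 35%.
Total: 21% + 20.1% + 35% = 76.1%.
Rounded: 76.10%.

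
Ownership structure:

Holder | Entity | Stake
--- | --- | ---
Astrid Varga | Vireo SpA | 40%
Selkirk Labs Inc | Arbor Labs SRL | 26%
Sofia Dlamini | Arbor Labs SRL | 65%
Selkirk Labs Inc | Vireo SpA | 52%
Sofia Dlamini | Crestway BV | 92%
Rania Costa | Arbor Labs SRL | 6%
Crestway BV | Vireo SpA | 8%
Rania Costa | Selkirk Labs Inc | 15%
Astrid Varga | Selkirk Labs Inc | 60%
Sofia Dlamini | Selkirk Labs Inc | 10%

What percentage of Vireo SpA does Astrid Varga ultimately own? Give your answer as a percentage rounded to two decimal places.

Astrid reaches Vireo along 2 paths.
Direct stake: 40% = 40%.
Via Selkirk: 60% × 52% = 31.2%.
Total: 40% + 31.2% = 71.2%.
Rounded: 71.20%.

71.20%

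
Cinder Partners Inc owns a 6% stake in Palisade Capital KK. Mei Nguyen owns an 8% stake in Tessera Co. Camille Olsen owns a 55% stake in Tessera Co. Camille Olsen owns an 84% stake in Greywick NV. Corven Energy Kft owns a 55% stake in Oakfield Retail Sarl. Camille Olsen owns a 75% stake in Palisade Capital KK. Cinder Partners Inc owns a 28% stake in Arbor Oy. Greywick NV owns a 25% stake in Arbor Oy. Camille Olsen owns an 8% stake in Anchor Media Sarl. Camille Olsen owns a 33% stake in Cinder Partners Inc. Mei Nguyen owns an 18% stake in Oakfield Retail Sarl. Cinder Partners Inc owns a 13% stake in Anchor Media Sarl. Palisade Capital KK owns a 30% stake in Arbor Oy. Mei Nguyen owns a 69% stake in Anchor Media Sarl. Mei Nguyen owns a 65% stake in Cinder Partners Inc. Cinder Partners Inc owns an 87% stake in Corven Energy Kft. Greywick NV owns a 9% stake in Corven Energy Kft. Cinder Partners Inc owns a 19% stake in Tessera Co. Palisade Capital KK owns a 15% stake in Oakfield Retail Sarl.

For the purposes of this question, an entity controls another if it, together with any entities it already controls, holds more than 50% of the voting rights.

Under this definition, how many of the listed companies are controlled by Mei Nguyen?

Mei holds 65% of Cinder, so Mei controls Cinder.
Cinder holds 87% of Corven, so Mei controls Corven.
Cinder and Mei together hold 13% + 69% = 82% of Anchor, so Mei controls Anchor.
Corven and Mei together hold 55% + 18% = 73% of Oakfield, so Mei controls Oakfield.
No other company's threshold is met.
Mei controls 4 companies.

4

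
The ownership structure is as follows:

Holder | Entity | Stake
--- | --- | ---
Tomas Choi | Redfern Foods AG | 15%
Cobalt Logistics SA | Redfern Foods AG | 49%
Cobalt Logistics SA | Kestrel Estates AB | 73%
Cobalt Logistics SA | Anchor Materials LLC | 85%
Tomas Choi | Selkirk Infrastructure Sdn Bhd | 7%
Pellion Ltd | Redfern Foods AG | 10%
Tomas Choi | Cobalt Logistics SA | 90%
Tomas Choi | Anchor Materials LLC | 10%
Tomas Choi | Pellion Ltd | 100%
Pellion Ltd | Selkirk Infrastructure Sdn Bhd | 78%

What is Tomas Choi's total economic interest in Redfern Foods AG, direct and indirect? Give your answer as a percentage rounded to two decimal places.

69.10%

Tomas reaches Redfern along 3 paths.
Via Pellion: 100% × 10% = 10%.
Direct stake: 15% = 15%.
Via Cobalt: 90% × 49% = 44.1%.
Total: 10% + 15% + 44.1% = 69.1%.
Rounded: 69.10%.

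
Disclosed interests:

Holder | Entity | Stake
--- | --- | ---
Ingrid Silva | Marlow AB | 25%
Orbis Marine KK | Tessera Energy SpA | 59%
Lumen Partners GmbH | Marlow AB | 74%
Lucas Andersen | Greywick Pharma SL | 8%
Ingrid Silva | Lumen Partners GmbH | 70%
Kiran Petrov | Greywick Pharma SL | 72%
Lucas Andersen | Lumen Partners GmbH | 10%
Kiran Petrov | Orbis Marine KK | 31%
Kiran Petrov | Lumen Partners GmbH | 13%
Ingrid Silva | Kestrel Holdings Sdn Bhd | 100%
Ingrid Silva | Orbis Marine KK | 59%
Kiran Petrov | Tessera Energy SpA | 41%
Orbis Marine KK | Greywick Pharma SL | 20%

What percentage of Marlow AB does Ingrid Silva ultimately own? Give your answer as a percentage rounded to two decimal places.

Ingrid reaches Marlow along 2 paths.
Direct stake: 25% = 25%.
Via Lumen: 70% × 74% = 51.8%.
Total: 25% + 51.8% = 76.8%.
Rounded: 76.80%.

76.80%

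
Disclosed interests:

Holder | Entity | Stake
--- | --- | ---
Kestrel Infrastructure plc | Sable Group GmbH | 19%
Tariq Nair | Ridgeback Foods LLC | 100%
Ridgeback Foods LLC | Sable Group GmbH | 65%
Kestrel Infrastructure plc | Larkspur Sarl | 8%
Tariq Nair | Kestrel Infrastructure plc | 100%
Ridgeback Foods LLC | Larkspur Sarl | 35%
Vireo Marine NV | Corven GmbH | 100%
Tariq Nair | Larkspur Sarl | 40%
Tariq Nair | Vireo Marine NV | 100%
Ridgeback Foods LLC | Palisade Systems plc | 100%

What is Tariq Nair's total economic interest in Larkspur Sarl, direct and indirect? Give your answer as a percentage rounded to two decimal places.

83.00%

Tariq reaches Larkspur along 3 paths.
Direct stake: 40% = 40%.
Via Ridgeback: 100% × 35% = 35%.
Via Kestrel: 100% × 8% = 8%.
Total: 40% + 35% + 8% = 83%.
Rounded: 83.00%.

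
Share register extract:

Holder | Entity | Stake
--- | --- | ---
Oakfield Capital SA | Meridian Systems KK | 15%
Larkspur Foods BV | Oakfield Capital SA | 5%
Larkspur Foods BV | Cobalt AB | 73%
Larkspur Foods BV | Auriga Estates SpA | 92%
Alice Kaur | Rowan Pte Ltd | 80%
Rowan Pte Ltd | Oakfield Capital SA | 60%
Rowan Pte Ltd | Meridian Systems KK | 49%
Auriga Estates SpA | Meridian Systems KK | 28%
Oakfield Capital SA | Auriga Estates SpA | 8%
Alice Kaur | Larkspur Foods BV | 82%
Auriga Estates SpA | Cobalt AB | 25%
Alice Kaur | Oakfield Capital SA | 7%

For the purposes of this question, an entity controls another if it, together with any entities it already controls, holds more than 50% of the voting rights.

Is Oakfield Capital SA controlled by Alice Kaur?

Alice holds 80% of Rowan, so Alice controls Rowan.
Alice holds 82% of Larkspur, so Alice controls Larkspur.
Larkspur and Alice and Rowan together hold 5% + 7% + 60% = 72% of Oakfield, so Alice controls Oakfield.

Yes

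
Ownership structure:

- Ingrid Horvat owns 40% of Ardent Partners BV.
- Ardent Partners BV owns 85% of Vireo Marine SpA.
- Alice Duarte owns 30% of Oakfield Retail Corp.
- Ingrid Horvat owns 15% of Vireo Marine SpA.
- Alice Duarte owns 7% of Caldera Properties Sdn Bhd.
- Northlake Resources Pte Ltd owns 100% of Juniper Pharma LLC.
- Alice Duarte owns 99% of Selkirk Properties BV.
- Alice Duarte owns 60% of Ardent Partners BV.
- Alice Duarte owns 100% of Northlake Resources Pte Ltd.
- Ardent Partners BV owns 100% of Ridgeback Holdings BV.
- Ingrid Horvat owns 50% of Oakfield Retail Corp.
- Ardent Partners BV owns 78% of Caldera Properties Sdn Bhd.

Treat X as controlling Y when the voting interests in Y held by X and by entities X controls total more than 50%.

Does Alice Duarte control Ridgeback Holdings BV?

Alice holds 60% of Ardent, so Alice controls Ardent.
Ardent holds 100% of Ridgeback, so Alice controls Ridgeback.

Yes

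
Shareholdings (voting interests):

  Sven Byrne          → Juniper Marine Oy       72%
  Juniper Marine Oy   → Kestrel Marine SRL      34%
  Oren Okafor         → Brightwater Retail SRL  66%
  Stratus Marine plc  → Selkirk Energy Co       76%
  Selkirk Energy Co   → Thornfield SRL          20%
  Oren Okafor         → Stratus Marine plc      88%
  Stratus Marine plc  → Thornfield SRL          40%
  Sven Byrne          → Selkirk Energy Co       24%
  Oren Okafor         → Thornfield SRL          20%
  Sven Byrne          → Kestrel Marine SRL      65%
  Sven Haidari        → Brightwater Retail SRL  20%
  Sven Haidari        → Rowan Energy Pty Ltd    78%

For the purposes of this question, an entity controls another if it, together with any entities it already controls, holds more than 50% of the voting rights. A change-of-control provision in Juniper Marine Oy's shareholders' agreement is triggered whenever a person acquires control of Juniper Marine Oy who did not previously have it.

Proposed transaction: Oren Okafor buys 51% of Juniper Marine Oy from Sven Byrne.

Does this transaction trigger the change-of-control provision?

The purchase adds only to Oren's holdings (Sven Byrne's stake shrinks), so Oren is the only person who could newly come to control Juniper.
Oren holds 66% of Brightwater, so Oren controls Brightwater.
Oren holds 88% of Stratus, so Oren controls Stratus.
Stratus holds 76% of Selkirk, so Oren controls Selkirk.
Stratus and Selkirk and Oren together hold 40% + 20% + 20% = 80% of Thornfield, so Oren controls Thornfield.
Neither Oren nor any entity Oren controls holds any voting interest in Juniper.
So before the transaction, Oren does not control Juniper.
After the purchase, Oren holds 51% of Juniper directly, and Sven Byrne's stake falls to 21%.
Oren holds 51% of Juniper, so Oren controls Juniper.
Oren did not control Juniper before and does after, so the clause is triggered.

Yes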